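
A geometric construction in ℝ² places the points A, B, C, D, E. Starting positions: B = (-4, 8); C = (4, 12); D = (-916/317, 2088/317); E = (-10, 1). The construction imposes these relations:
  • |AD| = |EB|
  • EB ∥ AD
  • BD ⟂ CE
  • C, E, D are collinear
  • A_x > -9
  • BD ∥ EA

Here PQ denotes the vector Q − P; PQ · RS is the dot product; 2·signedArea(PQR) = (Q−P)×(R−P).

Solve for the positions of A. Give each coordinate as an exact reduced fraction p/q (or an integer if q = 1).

1. A_x = -2818/317  [EB ∥ AD ∩ BD ∥ EA]
2. A_y = -131/317  [EB ∥ AD ∩ BD ∥ EA]
   → A = (-2818/317, -131/317)

A = (-2818/317, -131/317)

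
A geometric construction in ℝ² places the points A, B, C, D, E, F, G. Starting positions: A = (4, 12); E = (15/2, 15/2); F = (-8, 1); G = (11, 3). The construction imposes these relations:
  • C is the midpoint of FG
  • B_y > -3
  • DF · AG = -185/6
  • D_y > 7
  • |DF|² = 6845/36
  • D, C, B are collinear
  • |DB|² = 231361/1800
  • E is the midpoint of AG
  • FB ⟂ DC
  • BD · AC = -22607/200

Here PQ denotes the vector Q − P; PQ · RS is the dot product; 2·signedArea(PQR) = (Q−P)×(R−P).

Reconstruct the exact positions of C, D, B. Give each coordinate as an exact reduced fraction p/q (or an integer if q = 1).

1. C_x = 3/2  [C is the midpoint of FG]
2. C_y = 2  [C is the midpoint of FG]
   → C = (3/2, 2)
3. D_x = 13/3  [line -7·x + 9·y + -205/6 = 0 ∩ |DF|² = 6845/36]
4. D_y = 43/6  [line -7·x + 9·y + -205/6 = 0 ∩ |DF|² = 6845/36]
   → D = (13/3, 43/6)
5. B_x = -559/500  [D, C, B are collinear ∩ FB ⟂ DC]
6. B_y = -1387/500  [D, C, B are collinear ∩ FB ⟂ DC]
   → B = (-559/500, -1387/500)

B = (-559/500, -1387/500)
C = (3/2, 2)
D = (13/3, 43/6)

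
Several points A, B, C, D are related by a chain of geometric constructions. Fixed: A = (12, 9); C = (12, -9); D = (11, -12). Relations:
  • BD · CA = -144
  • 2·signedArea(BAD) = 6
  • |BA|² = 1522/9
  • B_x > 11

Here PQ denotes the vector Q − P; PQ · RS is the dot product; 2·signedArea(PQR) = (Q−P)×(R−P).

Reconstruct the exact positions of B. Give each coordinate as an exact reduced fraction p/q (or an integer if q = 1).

1. B_x = 35/3  [BD · CA = -144 ∩ 2·signedArea(BAD) = 6]
2. B_y = -4  [BD · CA = -144 ∩ 2·signedArea(BAD) = 6]
   → B = (35/3, -4)

B = (35/3, -4)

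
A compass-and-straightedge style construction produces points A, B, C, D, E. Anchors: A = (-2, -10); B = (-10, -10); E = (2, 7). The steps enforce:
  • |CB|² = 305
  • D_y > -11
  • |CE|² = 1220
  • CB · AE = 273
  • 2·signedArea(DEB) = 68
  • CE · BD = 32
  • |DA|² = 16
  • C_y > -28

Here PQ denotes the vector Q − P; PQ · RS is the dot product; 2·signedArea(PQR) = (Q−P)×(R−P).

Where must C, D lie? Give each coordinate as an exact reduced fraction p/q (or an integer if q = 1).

1. C_x = -6  [line -4·x + -17·y + -483 = 0 ∩ |CE|² = 1220]
2. C_y = -27  [line -4·x + -17·y + -483 = 0 ∩ |CE|² = 1220]
   → C = (-6, -27)
3. D_x = -6  [CE · BD = 32 ∩ 2·signedArea(DEB) = 68]
4. D_y = -10  [CE · BD = 32 ∩ 2·signedArea(DEB) = 68]
   → D = (-6, -10)

C = (-6, -27)
D = (-6, -10)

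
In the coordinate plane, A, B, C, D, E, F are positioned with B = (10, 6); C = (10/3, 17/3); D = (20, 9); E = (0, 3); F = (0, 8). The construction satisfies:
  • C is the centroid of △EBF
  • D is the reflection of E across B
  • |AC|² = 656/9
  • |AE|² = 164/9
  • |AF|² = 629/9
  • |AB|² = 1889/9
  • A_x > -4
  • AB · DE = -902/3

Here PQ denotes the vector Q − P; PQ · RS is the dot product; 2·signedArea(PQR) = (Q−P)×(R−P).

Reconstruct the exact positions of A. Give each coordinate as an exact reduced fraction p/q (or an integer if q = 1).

1. A_x = -10/3  [line 20·x + 6·y + 194/3 = 0 ∩ |AB|² = 1889/9]
2. A_y = 1/3  [line 20·x + 6·y + 194/3 = 0 ∩ |AB|² = 1889/9]
   → A = (-10/3, 1/3)

A = (-10/3, 1/3)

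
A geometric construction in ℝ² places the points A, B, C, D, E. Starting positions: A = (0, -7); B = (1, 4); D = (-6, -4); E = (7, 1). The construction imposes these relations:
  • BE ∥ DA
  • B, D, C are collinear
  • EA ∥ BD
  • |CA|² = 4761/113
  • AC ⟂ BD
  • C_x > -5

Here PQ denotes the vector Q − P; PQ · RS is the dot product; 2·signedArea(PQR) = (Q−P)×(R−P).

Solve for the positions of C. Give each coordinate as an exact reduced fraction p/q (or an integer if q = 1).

1. C_x = -552/113  [B, D, C are collinear ∩ AC ⟂ BD]
2. C_y = -308/113  [B, D, C are collinear ∩ AC ⟂ BD]
   → C = (-552/113, -308/113)

C = (-552/113, -308/113)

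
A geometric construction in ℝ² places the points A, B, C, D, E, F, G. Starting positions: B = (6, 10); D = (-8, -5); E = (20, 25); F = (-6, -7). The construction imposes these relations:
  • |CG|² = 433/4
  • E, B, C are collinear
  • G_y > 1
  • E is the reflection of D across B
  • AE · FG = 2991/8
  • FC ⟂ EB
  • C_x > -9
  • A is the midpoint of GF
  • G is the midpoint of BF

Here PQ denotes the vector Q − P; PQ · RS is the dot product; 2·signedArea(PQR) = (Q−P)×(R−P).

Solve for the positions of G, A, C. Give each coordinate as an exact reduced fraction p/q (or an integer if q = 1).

1. G_x = 0  [G is the midpoint of BF]
2. G_y = 3/2  [G is the midpoint of BF]
   → G = (0, 3/2)
3. A_x = -3  [A is the midpoint of GF]
4. A_y = -11/4  [A is the midpoint of GF]
   → A = (-3, -11/4)
5. C_x = -3396/421  [E, B, C are collinear ∩ FC ⟂ EB]
6. C_y = -2135/421  [E, B, C are collinear ∩ FC ⟂ EB]
   → C = (-3396/421, -2135/421)

A = (-3, -11/4)
C = (-3396/421, -2135/421)
G = (0, 3/2)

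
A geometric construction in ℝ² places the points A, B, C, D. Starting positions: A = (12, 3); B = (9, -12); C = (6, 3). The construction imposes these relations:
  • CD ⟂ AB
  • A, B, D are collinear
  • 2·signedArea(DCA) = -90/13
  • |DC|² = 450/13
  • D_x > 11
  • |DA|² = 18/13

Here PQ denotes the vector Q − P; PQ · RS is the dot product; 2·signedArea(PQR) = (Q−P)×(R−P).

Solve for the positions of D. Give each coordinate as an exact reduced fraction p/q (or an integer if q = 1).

1. D_x = 153/13  [A, B, D are collinear ∩ CD ⟂ AB]
2. D_y = 24/13  [A, B, D are collinear ∩ CD ⟂ AB]
   → D = (153/13, 24/13)

D = (153/13, 24/13)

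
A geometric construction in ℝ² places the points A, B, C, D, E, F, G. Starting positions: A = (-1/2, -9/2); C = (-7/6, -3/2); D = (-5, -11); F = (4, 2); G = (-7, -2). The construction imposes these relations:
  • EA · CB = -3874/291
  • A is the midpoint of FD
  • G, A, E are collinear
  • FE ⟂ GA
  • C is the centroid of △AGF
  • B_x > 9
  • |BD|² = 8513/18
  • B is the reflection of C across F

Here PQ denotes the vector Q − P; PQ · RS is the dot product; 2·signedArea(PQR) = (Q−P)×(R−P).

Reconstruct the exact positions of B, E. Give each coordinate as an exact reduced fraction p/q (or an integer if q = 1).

B = (55/6, 11/2)
E = (241/194, -1003/194)

1. B_x = 55/6  [B is the reflection of C across F]
2. B_y = 11/2  [B is the reflection of C across F]
   → B = (55/6, 11/2)
3. E_x = 241/194  [G, A, E are collinear ∩ FE ⟂ GA]
4. E_y = -1003/194  [G, A, E are collinear ∩ FE ⟂ GA]
   → E = (241/194, -1003/194)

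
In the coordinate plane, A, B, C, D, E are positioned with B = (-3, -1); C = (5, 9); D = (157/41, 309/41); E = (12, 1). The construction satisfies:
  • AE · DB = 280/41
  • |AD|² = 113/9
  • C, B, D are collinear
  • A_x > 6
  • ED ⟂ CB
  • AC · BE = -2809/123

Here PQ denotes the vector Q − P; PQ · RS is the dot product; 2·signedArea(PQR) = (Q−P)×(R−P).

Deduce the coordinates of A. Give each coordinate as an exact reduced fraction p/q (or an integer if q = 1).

A = (854/123, 719/123)

1. A_x = 854/123  [AE · DB = 280/41 ∩ AC · BE = -2809/123]
2. A_y = 719/123  [AE · DB = 280/41 ∩ AC · BE = -2809/123]
   → A = (854/123, 719/123)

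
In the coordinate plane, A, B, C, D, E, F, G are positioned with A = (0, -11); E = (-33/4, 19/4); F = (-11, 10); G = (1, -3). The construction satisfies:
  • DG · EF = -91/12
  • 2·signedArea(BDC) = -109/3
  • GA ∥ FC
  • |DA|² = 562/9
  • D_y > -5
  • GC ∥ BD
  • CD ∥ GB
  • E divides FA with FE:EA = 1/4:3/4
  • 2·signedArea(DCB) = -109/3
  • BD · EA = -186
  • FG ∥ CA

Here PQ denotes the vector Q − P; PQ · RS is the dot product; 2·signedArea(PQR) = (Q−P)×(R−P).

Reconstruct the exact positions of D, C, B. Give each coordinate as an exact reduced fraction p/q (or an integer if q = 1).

1. D_x = -11/3  [line 11/4·x + -21/4·y + -131/12 = 0 ∩ |DA|² = 562/9]
2. D_y = -4  [line 11/4·x + -21/4·y + -131/12 = 0 ∩ |DA|² = 562/9]
   → D = (-11/3, -4)
3. C_x = -12  [FG ∥ CA ∩ GA ∥ FC]
4. C_y = 2  [FG ∥ CA ∩ GA ∥ FC]
   → C = (-12, 2)
5. B_x = 28/3  [2·signedArea(DCB) = -109/3 ∩ GC ∥ BD]
6. B_y = -9  [2·signedArea(DCB) = -109/3 ∩ GC ∥ BD]
   → B = (28/3, -9)

B = (28/3, -9)
C = (-12, 2)
D = (-11/3, -4)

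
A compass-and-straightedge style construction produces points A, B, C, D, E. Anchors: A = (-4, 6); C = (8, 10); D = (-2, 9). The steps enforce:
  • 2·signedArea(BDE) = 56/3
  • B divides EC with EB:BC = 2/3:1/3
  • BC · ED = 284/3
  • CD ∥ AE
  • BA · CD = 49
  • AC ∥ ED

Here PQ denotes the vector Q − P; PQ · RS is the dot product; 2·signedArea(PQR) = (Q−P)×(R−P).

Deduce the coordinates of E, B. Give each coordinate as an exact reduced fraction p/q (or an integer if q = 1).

1. E_x = -14  [AC ∥ ED ∩ CD ∥ AE]
2. E_y = 5  [AC ∥ ED ∩ CD ∥ AE]
   → E = (-14, 5)
3. B_x = 2/3  [B divides EC with EB:BC = 2/3:1/3]
4. B_y = 25/3  [B divides EC with EB:BC = 2/3:1/3]
   → B = (2/3, 25/3)

B = (2/3, 25/3)
E = (-14, 5)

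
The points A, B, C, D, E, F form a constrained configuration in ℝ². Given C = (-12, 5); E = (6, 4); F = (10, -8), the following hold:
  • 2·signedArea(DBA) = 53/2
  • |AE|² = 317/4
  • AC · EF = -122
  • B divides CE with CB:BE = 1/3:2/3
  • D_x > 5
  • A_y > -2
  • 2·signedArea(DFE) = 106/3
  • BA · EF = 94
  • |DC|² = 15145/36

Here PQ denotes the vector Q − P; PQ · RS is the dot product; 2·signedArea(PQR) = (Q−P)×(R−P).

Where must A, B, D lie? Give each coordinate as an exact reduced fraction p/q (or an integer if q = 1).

1. B_x = -6  [B divides CE with CB:BE = 1/3:2/3]
2. B_y = 14/3  [B divides CE with CB:BE = 1/3:2/3]
   → B = (-6, 14/3)
3. D_x = 6  [line -12·x + -4·y + 158/3 = 0 ∩ |DC|² = 15145/36]
4. D_y = -29/6  [line -12·x + -4·y + 158/3 = 0 ∩ |DC|² = 15145/36]
   → D = (6, -29/6)
5. A_x = -1  [AC · EF = -122 ∩ 2·signedArea(DBA) = 53/2]
6. A_y = -3/2  [AC · EF = -122 ∩ 2·signedArea(DBA) = 53/2]
   → A = (-1, -3/2)

A = (-1, -3/2)
B = (-6, 14/3)
D = (6, -29/6)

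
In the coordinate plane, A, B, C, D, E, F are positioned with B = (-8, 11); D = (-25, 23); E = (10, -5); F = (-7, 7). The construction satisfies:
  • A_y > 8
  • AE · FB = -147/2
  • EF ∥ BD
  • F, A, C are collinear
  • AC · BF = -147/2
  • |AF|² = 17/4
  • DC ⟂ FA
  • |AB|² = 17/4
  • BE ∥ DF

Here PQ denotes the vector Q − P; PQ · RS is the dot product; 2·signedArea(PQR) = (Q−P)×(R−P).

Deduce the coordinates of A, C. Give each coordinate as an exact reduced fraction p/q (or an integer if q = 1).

1. A_x = -15/2  [line 1·x + -4·y + 87/2 = 0 ∩ |AF|² = 17/4]
2. A_y = 9  [line 1·x + -4·y + 87/2 = 0 ∩ |AF|² = 17/4]
   → A = (-15/2, 9)
3. C_x = -201/17  [F, A, C are collinear ∩ DC ⟂ FA]
4. C_y = 447/17  [F, A, C are collinear ∩ DC ⟂ FA]
   → C = (-201/17, 447/17)

A = (-15/2, 9)
C = (-201/17, 447/17)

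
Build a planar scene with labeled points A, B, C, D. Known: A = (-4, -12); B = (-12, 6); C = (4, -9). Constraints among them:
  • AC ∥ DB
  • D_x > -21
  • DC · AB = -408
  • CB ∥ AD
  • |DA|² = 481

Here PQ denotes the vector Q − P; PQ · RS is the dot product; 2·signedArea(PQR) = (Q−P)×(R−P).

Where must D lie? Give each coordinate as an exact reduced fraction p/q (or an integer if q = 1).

1. D_x = -20  [AC ∥ DB ∩ CB ∥ AD]
2. D_y = 3  [AC ∥ DB ∩ CB ∥ AD]
   → D = (-20, 3)

D = (-20, 3)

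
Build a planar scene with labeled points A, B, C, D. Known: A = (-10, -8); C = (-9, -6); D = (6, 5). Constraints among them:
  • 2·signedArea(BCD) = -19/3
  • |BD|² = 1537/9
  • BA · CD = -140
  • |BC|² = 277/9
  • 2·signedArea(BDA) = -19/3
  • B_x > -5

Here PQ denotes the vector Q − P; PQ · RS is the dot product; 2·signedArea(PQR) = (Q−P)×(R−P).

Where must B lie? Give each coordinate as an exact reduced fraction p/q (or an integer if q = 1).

1. B_x = -13/3  [2·signedArea(BDA) = -19/3 ∩ 2·signedArea(BCD) = -19/3]
2. B_y = -3  [2·signedArea(BDA) = -19/3 ∩ 2·signedArea(BCD) = -19/3]
   → B = (-13/3, -3)

B = (-13/3, -3)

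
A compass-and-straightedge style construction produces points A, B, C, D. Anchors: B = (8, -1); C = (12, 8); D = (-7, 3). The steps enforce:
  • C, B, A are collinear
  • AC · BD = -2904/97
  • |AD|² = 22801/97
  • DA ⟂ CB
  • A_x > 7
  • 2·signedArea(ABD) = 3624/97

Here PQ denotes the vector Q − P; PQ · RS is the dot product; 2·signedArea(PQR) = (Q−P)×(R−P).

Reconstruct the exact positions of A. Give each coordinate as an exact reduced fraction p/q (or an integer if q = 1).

1. A_x = 680/97  [C, B, A are collinear ∩ DA ⟂ CB]
2. A_y = -313/97  [C, B, A are collinear ∩ DA ⟂ CB]
   → A = (680/97, -313/97)

A = (680/97, -313/97)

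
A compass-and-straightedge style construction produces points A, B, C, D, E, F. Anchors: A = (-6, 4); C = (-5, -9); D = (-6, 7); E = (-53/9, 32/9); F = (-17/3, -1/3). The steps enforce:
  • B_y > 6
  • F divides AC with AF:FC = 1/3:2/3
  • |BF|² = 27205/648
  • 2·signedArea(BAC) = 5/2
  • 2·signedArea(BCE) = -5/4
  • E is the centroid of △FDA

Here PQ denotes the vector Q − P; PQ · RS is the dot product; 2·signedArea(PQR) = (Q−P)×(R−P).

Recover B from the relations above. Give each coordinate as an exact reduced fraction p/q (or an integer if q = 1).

B = (-215/36, 221/36)

1. B_x = -215/36  [2·signedArea(BCE) = -5/4 ∩ 2·signedArea(BAC) = 5/2]
2. B_y = 221/36  [2·signedArea(BCE) = -5/4 ∩ 2·signedArea(BAC) = 5/2]
   → B = (-215/36, 221/36)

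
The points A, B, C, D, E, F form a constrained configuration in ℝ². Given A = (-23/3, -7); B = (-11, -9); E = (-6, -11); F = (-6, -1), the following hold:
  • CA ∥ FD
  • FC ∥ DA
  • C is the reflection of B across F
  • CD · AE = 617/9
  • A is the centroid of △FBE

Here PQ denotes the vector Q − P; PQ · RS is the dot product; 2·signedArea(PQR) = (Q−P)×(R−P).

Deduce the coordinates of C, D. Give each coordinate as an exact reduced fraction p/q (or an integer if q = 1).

C = (-1, 7)
D = (-38/3, -15)

1. C_x = -1  [C is the reflection of B across F]
2. C_y = 7  [C is the reflection of B across F]
   → C = (-1, 7)
3. D_x = -38/3  [FC ∥ DA ∩ CA ∥ FD]
4. D_y = -15  [FC ∥ DA ∩ CA ∥ FD]
   → D = (-38/3, -15)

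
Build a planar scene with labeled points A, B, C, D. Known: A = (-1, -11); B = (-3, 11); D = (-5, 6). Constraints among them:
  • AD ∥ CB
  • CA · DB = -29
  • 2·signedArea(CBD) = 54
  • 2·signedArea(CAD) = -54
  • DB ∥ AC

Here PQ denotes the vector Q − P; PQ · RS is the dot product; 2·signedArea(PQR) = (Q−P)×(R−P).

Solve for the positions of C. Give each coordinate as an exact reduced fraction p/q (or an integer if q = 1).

C = (1, -6)

1. C_x = 1  [AD ∥ CB ∩ DB ∥ AC]
2. C_y = -6  [AD ∥ CB ∩ DB ∥ AC]
   → C = (1, -6)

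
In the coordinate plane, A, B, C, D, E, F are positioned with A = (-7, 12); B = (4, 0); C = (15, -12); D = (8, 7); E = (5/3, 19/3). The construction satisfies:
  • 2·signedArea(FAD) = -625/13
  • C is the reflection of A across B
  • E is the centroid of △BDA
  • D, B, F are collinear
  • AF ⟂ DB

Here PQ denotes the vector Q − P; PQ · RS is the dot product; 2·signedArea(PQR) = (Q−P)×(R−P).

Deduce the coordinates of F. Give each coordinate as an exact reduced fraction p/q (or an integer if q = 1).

F = (84/13, 56/13)

1. F_x = 84/13  [D, B, F are collinear ∩ AF ⟂ DB]
2. F_y = 56/13  [D, B, F are collinear ∩ AF ⟂ DB]
   → F = (84/13, 56/13)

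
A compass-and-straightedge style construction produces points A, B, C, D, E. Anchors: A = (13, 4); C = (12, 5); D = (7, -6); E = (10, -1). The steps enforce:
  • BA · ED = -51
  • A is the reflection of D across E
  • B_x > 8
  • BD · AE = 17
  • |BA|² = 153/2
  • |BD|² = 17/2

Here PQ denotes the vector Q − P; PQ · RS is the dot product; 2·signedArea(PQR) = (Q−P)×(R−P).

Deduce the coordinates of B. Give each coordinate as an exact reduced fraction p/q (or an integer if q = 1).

1. B_x = 17/2  [line 3·x + 5·y + -8 = 0 ∩ |BD|² = 17/2]
2. B_y = -7/2  [line 3·x + 5·y + -8 = 0 ∩ |BD|² = 17/2]
   → B = (17/2, -7/2)

B = (17/2, -7/2)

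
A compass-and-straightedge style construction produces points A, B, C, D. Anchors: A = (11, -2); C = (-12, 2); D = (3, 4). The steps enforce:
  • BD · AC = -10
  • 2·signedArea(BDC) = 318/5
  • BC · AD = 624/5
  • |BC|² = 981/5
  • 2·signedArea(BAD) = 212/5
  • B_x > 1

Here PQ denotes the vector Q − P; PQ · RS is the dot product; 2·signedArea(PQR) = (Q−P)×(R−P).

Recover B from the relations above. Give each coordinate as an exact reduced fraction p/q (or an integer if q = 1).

B = (9/5, -2/5)

1. B_x = 9/5  [BD · AC = -10 ∩ BC · AD = 624/5]
2. B_y = -2/5  [BD · AC = -10 ∩ BC · AD = 624/5]
   → B = (9/5, -2/5)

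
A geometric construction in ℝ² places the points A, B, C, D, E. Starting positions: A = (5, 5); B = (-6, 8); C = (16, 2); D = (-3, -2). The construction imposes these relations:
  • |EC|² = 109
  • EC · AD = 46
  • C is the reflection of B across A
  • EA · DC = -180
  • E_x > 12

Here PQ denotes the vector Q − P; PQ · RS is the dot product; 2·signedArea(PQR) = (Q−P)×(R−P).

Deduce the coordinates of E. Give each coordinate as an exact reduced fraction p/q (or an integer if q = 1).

E = (13, 12)

1. E_x = 13  [EC · AD = 46 ∩ EA · DC = -180]
2. E_y = 12  [EC · AD = 46 ∩ EA · DC = -180]
   → E = (13, 12)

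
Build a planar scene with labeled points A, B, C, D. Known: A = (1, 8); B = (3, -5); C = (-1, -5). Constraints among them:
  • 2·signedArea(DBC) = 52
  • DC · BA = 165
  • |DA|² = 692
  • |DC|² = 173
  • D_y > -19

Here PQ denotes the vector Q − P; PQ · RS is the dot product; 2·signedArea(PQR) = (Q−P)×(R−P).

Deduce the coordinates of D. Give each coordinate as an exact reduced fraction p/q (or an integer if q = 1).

D = (-3, -18)

1. D_x = -3  [2·signedArea(DBC) = 52 ∩ DC · BA = 165]
2. D_y = -18  [2·signedArea(DBC) = 52 ∩ DC · BA = 165]
   → D = (-3, -18)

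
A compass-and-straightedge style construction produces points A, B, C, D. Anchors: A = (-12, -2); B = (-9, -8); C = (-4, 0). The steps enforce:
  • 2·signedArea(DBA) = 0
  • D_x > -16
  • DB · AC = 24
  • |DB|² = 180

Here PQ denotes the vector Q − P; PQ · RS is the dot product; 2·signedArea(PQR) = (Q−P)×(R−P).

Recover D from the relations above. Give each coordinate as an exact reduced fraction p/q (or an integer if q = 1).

D = (-15, 4)

1. D_x = -15  [2·signedArea(DBA) = 0 ∩ DB · AC = 24]
2. D_y = 4  [2·signedArea(DBA) = 0 ∩ DB · AC = 24]
   → D = (-15, 4)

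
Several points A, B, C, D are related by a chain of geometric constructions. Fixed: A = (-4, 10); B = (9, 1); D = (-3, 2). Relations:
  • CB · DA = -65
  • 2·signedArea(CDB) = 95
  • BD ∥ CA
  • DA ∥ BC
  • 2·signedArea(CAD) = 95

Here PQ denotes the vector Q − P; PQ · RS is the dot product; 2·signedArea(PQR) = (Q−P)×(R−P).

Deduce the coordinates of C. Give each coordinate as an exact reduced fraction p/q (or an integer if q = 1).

C = (8, 9)

1. C_x = 8  [BD ∥ CA ∩ DA ∥ BC]
2. C_y = 9  [BD ∥ CA ∩ DA ∥ BC]
   → C = (8, 9)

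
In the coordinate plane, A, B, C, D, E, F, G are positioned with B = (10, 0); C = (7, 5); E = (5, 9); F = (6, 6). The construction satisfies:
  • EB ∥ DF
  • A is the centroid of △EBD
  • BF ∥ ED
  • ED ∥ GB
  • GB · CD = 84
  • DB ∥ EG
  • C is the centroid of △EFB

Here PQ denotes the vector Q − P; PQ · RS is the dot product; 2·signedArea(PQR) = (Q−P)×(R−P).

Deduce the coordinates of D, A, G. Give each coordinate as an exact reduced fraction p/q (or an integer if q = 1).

A = (16/3, 8)
D = (1, 15)
G = (14, -6)

1. D_x = 1  [EB ∥ DF ∩ BF ∥ ED]
2. D_y = 15  [EB ∥ DF ∩ BF ∥ ED]
   → D = (1, 15)
3. A_x = 16/3  [A is the centroid of △EBD]
4. A_y = 8  [A is the centroid of △EBD]
   → A = (16/3, 8)
5. G_x = 14  [ED ∥ GB ∩ DB ∥ EG]
6. G_y = -6  [ED ∥ GB ∩ DB ∥ EG]
   → G = (14, -6)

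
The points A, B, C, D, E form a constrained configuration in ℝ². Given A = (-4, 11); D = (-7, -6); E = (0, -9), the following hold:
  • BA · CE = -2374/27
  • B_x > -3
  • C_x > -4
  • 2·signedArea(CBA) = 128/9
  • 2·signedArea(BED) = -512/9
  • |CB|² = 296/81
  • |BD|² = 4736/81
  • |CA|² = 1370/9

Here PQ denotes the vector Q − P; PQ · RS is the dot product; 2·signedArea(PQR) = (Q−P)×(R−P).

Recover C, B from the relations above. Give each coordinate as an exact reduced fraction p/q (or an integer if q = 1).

1. B_x = -23/9  [line -3·x + -7·y + -55/9 = 0 ∩ |BD|² = 4736/81]
2. B_y = 2/9  [line -3·x + -7·y + -55/9 = 0 ∩ |BD|² = 4736/81]
   → B = (-23/9, 2/9)
3. C_x = -11/3  [2·signedArea(CBA) = 128/9 ∩ BA · CE = -2374/27]
4. C_y = -4/3  [2·signedArea(CBA) = 128/9 ∩ BA · CE = -2374/27]
   → C = (-11/3, -4/3)

B = (-23/9, 2/9)
C = (-11/3, -4/3)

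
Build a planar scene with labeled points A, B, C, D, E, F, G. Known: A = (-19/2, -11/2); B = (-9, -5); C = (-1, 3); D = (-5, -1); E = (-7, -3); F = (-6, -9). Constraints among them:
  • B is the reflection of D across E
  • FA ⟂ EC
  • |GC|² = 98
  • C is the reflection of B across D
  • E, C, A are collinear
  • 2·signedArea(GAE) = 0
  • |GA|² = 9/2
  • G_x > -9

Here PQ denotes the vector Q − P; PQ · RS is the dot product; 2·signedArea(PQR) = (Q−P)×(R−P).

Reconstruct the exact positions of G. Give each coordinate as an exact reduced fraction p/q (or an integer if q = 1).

1. G_x = -8  [line -5/2·x + 5/2·y + -10 = 0 ∩ |GA|² = 9/2]
2. G_y = -4  [line -5/2·x + 5/2·y + -10 = 0 ∩ |GA|² = 9/2]
   → G = (-8, -4)

G = (-8, -4)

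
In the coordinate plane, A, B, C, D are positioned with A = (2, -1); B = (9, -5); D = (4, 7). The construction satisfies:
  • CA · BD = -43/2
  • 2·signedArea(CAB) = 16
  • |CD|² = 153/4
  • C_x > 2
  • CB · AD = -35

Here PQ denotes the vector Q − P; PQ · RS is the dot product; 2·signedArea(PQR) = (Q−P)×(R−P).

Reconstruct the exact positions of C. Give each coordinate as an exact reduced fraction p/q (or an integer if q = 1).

1. C_x = 5/2  [2·signedArea(CAB) = 16 ∩ CB · AD = -35]
2. C_y = 1  [2·signedArea(CAB) = 16 ∩ CB · AD = -35]
   → C = (5/2, 1)

C = (5/2, 1)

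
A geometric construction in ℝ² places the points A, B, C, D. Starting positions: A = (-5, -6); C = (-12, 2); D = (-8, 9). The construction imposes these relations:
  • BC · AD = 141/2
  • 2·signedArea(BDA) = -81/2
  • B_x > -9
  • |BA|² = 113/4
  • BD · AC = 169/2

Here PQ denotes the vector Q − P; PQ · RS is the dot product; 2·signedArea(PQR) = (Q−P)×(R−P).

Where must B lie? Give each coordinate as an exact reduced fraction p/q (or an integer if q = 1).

1. B_x = -17/2  [2·signedArea(BDA) = -81/2 ∩ BC · AD = 141/2]
2. B_y = -2  [2·signedArea(BDA) = -81/2 ∩ BC · AD = 141/2]
   → B = (-17/2, -2)

B = (-17/2, -2)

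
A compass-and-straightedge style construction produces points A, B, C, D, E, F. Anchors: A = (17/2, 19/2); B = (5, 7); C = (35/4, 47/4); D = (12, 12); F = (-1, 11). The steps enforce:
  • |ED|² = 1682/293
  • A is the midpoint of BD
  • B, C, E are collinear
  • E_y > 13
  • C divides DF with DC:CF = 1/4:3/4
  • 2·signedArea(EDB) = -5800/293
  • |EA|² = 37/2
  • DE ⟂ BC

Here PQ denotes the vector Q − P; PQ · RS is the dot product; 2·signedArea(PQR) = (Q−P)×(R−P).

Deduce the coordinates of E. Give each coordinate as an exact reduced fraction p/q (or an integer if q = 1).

1. E_x = 2965/293  [B, C, E are collinear ∩ DE ⟂ BC]
2. E_y = 3951/293  [B, C, E are collinear ∩ DE ⟂ BC]
   → E = (2965/293, 3951/293)

E = (2965/293, 3951/293)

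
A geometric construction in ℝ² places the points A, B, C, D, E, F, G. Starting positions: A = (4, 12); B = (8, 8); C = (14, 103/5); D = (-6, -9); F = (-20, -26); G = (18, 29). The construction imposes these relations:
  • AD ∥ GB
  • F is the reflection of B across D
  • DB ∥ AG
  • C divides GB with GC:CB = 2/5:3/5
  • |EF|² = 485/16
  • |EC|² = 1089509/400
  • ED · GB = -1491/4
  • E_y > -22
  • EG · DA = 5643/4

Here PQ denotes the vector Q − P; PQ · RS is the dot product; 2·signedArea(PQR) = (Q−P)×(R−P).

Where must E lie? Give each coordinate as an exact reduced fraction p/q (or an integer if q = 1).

E = (-33/2, -87/4)

1. E_x = -33/2  [line 10·x + 21·y + 2487/4 = 0 ∩ |EC|² = 1089509/400]
2. E_y = -87/4  [line 10·x + 21·y + 2487/4 = 0 ∩ |EC|² = 1089509/400]
   → E = (-33/2, -87/4)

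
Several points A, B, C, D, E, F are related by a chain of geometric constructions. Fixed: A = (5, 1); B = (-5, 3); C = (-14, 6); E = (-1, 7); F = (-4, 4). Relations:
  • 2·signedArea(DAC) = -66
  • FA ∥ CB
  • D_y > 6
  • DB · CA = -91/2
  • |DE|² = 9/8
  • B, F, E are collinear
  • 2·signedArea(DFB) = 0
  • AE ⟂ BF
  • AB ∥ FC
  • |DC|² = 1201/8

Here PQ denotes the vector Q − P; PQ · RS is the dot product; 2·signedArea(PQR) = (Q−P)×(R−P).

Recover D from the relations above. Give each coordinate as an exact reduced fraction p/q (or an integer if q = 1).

D = (-7/4, 25/4)

1. D_x = -7/4  [2·signedArea(DFB) = 0 ∩ DB · CA = -91/2]
2. D_y = 25/4  [2·signedArea(DFB) = 0 ∩ DB · CA = -91/2]
   → D = (-7/4, 25/4)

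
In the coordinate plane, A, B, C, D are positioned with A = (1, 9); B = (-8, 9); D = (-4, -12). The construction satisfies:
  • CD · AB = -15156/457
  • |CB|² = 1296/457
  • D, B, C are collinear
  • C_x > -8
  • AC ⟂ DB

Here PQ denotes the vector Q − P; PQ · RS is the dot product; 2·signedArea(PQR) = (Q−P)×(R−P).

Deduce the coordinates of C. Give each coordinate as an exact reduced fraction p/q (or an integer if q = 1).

1. C_x = -3512/457  [D, B, C are collinear ∩ AC ⟂ DB]
2. C_y = 3357/457  [D, B, C are collinear ∩ AC ⟂ DB]
   → C = (-3512/457, 3357/457)

C = (-3512/457, 3357/457)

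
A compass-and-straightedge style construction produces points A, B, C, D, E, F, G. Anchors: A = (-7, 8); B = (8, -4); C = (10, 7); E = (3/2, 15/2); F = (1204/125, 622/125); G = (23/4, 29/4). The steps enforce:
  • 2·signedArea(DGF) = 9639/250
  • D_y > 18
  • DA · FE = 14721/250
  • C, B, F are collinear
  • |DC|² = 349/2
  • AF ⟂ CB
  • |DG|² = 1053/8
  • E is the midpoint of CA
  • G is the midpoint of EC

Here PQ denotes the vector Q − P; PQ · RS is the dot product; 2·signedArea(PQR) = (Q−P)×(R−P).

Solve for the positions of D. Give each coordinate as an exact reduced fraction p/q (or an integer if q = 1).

1. D_x = 7/2  [2·signedArea(DGF) = 9639/250 ∩ DA · FE = 14721/250]
2. D_y = 37/2  [2·signedArea(DGF) = 9639/250 ∩ DA · FE = 14721/250]
   → D = (7/2, 37/2)

D = (7/2, 37/2)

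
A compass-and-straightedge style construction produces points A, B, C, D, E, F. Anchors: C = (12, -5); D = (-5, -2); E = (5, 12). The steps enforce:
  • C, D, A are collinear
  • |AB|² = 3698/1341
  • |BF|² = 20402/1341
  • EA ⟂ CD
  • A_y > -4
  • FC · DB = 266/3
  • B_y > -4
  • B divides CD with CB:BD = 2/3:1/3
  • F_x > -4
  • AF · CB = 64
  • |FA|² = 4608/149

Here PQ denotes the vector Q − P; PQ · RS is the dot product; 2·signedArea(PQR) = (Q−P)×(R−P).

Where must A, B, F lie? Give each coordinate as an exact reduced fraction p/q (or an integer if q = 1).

1. A_x = 343/149  [C, D, A are collinear ∩ EA ⟂ CD]
2. A_y = -490/149  [C, D, A are collinear ∩ EA ⟂ CD]
   → A = (343/149, -490/149)
3. B_x = 2/3  [B divides CD with CB:BD = 2/3:1/3]
4. B_y = -3  [B divides CD with CB:BD = 2/3:1/3]
   → B = (2/3, -3)
5. F_x = -473/149  [line -17/3·x + 1·y + -47/3 = 0 ∩ |FA|² = 4608/149]
6. F_y = -346/149  [line -17/3·x + 1·y + -47/3 = 0 ∩ |FA|² = 4608/149]
   → F = (-473/149, -346/149)

A = (343/149, -490/149)
B = (2/3, -3)
F = (-473/149, -346/149)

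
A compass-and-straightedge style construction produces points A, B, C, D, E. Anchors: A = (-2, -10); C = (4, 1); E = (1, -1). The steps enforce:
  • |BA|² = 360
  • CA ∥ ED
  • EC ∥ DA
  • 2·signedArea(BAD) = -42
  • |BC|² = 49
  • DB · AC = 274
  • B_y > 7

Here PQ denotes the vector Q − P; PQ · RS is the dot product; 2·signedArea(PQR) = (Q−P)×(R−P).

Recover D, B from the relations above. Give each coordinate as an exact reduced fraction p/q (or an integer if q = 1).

1. D_x = -5  [EC ∥ DA ∩ CA ∥ ED]
2. D_y = -12  [EC ∥ DA ∩ CA ∥ ED]
   → D = (-5, -12)
3. B_x = 4  [2·signedArea(BAD) = -42 ∩ DB · AC = 274]
4. B_y = 8  [2·signedArea(BAD) = -42 ∩ DB · AC = 274]
   → B = (4, 8)

B = (4, 8)
D = (-5, -12)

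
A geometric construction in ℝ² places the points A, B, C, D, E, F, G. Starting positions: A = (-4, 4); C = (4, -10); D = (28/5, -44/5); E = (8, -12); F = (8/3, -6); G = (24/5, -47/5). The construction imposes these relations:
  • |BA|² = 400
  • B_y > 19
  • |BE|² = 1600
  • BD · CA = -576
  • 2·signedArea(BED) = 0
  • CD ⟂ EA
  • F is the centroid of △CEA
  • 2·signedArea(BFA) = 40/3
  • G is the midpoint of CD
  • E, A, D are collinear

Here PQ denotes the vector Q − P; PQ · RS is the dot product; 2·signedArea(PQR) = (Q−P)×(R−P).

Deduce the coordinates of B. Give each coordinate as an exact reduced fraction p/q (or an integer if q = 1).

1. B_x = -16  [2·signedArea(BED) = 0 ∩ 2·signedArea(BFA) = 40/3]
2. B_y = 20  [2·signedArea(BED) = 0 ∩ 2·signedArea(BFA) = 40/3]
   → B = (-16, 20)

B = (-16, 20)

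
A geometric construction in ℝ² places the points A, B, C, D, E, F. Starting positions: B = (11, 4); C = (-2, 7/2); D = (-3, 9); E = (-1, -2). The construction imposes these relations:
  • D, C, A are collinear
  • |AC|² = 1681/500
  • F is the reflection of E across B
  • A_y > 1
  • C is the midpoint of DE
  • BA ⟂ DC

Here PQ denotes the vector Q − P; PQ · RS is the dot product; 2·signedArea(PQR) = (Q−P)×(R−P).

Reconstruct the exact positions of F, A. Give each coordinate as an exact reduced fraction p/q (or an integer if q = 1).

A = (-209/125, 212/125)
F = (23, 10)

1. F_x = 23  [F is the reflection of E across B]
2. F_y = 10  [F is the reflection of E across B]
   → F = (23, 10)
3. A_x = -209/125  [D, C, A are collinear ∩ BA ⟂ DC]
4. A_y = 212/125  [D, C, A are collinear ∩ BA ⟂ DC]
   → A = (-209/125, 212/125)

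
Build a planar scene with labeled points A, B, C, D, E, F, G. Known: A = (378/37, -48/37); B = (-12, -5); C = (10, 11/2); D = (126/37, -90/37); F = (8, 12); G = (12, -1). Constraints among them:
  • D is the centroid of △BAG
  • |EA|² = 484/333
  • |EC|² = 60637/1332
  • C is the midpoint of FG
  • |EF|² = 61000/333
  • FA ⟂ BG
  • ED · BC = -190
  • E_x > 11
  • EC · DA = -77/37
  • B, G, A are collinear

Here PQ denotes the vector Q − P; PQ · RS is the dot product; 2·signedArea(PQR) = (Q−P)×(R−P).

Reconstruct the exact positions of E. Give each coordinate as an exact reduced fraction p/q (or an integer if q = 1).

1. E_x = 422/37  [EC · DA = -77/37 ∩ ED · BC = -190]
2. E_y = -122/111  [EC · DA = -77/37 ∩ ED · BC = -190]
   → E = (422/37, -122/111)

E = (422/37, -122/111)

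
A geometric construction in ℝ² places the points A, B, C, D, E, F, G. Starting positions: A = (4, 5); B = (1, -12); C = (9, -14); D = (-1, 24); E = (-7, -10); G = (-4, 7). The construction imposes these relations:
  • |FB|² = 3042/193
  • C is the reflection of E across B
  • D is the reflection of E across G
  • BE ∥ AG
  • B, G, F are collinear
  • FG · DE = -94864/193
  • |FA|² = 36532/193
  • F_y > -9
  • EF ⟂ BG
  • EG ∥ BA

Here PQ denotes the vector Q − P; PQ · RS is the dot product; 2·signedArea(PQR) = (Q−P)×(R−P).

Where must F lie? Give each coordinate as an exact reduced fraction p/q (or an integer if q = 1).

1. F_x = -2/193  [B, G, F are collinear ∩ EF ⟂ BG]
2. F_y = -1575/193  [B, G, F are collinear ∩ EF ⟂ BG]
   → F = (-2/193, -1575/193)

F = (-2/193, -1575/193)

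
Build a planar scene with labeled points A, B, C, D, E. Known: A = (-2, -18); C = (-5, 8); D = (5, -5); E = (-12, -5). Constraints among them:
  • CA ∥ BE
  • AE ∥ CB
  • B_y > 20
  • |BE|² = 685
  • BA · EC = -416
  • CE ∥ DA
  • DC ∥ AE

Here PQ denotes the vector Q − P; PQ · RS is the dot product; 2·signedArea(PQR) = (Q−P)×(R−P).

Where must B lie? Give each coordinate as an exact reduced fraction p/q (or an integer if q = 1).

B = (-15, 21)

1. B_x = -15  [CA ∥ BE ∩ AE ∥ CB]
2. B_y = 21  [CA ∥ BE ∩ AE ∥ CB]
   → B = (-15, 21)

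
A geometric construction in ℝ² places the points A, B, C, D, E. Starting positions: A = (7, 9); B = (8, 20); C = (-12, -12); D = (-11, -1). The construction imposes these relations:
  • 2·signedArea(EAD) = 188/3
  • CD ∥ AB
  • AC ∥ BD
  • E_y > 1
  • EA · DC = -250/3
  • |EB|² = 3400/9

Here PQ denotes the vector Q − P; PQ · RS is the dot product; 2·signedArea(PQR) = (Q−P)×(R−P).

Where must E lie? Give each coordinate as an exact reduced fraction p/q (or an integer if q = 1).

E = (2/3, 2)

1. E_x = 2/3  [2·signedArea(EAD) = 188/3 ∩ EA · DC = -250/3]
2. E_y = 2  [2·signedArea(EAD) = 188/3 ∩ EA · DC = -250/3]
   → E = (2/3, 2)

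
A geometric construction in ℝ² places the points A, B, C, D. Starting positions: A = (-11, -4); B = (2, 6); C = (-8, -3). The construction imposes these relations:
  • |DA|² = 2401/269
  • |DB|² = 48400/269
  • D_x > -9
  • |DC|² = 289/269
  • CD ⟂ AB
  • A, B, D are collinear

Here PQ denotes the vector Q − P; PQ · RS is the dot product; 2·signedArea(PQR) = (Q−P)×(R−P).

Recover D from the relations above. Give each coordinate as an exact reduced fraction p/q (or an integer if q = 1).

1. D_x = -2322/269  [A, B, D are collinear ∩ CD ⟂ AB]
2. D_y = -586/269  [A, B, D are collinear ∩ CD ⟂ AB]
   → D = (-2322/269, -586/269)

D = (-2322/269, -586/269)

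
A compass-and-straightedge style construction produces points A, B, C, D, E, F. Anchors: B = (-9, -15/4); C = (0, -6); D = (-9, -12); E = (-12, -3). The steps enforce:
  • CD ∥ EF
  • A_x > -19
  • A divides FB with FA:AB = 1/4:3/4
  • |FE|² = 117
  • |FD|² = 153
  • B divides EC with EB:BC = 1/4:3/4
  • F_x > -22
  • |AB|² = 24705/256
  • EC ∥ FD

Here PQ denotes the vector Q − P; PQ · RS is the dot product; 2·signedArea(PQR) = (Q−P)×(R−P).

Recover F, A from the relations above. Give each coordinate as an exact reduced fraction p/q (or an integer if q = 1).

1. F_x = -21  [EC ∥ FD ∩ CD ∥ EF]
2. F_y = -9  [EC ∥ FD ∩ CD ∥ EF]
   → F = (-21, -9)
3. A_x = -18  [A divides FB with FA:AB = 1/4:3/4]
4. A_y = -123/16  [A divides FB with FA:AB = 1/4:3/4]
   → A = (-18, -123/16)

A = (-18, -123/16)
F = (-21, -9)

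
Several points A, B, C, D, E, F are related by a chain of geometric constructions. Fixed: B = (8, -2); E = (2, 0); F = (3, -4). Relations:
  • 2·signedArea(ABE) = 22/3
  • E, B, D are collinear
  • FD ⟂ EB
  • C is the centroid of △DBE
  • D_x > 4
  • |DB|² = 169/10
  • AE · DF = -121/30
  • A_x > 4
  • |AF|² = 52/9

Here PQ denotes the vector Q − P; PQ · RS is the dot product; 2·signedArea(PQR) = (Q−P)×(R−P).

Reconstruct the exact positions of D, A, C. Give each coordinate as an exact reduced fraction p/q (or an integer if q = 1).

1. D_x = 41/10  [E, B, D are collinear ∩ FD ⟂ EB]
2. D_y = -7/10  [E, B, D are collinear ∩ FD ⟂ EB]
   → D = (41/10, -7/10)
3. A_x = 13/3  [line -2·x + -6·y + -10/3 = 0 ∩ |AF|² = 52/9]
4. A_y = -2  [line -2·x + -6·y + -10/3 = 0 ∩ |AF|² = 52/9]
   → A = (13/3, -2)
5. C_x = 47/10  [C is the centroid of △DBE]
6. C_y = -9/10  [C is the centroid of △DBE]
   → C = (47/10, -9/10)

A = (13/3, -2)
C = (47/10, -9/10)
D = (41/10, -7/10)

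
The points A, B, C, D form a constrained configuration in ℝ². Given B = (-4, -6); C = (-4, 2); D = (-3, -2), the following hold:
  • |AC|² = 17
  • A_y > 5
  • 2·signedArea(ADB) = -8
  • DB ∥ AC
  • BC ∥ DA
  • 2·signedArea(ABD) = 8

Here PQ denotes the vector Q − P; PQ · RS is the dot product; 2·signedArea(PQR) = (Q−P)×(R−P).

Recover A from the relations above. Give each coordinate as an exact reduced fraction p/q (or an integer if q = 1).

A = (-3, 6)

1. A_x = -3  [DB ∥ AC ∩ BC ∥ DA]
2. A_y = 6  [DB ∥ AC ∩ BC ∥ DA]
   → A = (-3, 6)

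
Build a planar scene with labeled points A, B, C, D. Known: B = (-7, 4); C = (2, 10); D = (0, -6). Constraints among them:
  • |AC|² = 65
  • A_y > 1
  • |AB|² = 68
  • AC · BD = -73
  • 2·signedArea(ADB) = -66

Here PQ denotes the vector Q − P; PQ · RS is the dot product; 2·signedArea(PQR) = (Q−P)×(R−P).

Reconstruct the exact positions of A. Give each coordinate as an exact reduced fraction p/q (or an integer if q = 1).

1. A_x = 1  [2·signedArea(ADB) = -66 ∩ AC · BD = -73]
2. A_y = 2  [2·signedArea(ADB) = -66 ∩ AC · BD = -73]
   → A = (1, 2)

A = (1, 2)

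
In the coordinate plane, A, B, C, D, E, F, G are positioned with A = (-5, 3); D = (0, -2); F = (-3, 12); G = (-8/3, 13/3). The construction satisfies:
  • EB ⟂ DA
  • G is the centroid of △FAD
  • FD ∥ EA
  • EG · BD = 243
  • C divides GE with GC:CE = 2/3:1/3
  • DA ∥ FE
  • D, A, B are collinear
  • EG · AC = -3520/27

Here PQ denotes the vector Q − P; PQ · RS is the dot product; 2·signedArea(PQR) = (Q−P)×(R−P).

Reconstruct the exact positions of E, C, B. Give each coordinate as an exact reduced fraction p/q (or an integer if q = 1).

1. E_x = -8  [FD ∥ EA ∩ DA ∥ FE]
2. E_y = 17  [FD ∥ EA ∩ DA ∥ FE]
   → E = (-8, 17)
3. C_x = -56/9  [C divides GE with GC:CE = 2/3:1/3]
4. C_y = 115/9  [C divides GE with GC:CE = 2/3:1/3]
   → C = (-56/9, 115/9)
5. B_x = -27/2  [D, A, B are collinear ∩ EB ⟂ DA]
6. B_y = 23/2  [D, A, B are collinear ∩ EB ⟂ DA]
   → B = (-27/2, 23/2)

B = (-27/2, 23/2)
C = (-56/9, 115/9)
E = (-8, 17)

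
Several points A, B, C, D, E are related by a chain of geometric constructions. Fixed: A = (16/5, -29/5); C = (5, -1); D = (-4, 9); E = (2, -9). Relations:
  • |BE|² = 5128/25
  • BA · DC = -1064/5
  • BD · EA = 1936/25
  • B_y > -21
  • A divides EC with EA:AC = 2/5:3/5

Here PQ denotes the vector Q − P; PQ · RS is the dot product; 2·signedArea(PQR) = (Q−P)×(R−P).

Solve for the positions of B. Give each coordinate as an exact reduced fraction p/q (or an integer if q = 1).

B = (52/5, -103/5)

1. B_x = 52/5  [BD · EA = 1936/25 ∩ BA · DC = -1064/5]
2. B_y = -103/5  [BD · EA = 1936/25 ∩ BA · DC = -1064/5]
   → B = (52/5, -103/5)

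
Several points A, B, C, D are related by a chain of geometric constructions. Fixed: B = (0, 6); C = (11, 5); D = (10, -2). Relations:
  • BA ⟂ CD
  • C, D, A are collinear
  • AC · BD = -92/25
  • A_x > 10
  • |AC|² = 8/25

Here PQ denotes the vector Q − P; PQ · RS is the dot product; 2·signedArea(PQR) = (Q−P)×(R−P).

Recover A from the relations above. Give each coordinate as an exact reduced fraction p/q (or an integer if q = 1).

1. A_x = 273/25  [C, D, A are collinear ∩ BA ⟂ CD]
2. A_y = 111/25  [C, D, A are collinear ∩ BA ⟂ CD]
   → A = (273/25, 111/25)

A = (273/25, 111/25)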